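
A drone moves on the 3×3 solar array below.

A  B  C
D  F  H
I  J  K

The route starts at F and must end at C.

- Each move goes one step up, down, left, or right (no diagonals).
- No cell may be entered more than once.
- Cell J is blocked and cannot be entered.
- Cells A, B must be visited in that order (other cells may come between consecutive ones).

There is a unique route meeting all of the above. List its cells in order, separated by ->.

F -> D -> A -> B -> C

The waypoints must appear in the order A, B, with no cell reused.
Route from F: left to D, up to A, 2× right (reaching C) — 4 moves in all.
Check: order respected (A at step 2, B at step 3).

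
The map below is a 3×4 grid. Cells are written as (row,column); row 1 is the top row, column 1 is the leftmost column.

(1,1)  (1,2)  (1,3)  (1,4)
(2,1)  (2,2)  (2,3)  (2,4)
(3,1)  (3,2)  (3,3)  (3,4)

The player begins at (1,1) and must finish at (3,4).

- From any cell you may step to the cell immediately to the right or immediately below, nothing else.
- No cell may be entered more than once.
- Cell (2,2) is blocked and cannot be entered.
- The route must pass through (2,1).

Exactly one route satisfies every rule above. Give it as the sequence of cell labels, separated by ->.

(1,1) -> (2,1) -> (3,1) -> (3,2) -> (3,3) -> (3,4)

Moves only go right or down, so the column and row indices never decrease.
Route from (1,1): 2× down (reaching (3,1)), 3× right (reaching (3,4)) — 5 moves in all.
Check: all required cells visited.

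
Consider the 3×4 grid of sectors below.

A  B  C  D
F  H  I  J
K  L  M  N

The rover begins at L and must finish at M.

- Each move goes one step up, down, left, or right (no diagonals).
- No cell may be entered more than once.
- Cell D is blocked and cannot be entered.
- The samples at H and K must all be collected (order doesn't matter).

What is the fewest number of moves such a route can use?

Any route passes through H and K in some order between L and M. Summing Manhattan distances along each leg and taking the cheapest ordering (L → K → H → M) gives a lower bound of 1 + 2 + 2 = 5 moves.
A route of 5 moves achieves this: L → K → F → H → I → M.
Since 5 matches the lower bound, it is optimal.

5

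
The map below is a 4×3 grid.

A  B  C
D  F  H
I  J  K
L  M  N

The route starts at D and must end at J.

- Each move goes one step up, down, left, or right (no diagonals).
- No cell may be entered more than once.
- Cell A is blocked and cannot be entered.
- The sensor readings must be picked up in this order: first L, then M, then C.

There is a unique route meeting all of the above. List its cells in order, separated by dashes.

The waypoints must appear in the order L, M, C, with no cell reused.
Route from D: down 2 to L, right 2 to N, up 3 to C, left 1 to B, down 2 to J — 10 moves in all.
Check: order respected (L at step 2, M at step 3, C at step 7).

D - I - L - M - N - K - H - C - B - F - J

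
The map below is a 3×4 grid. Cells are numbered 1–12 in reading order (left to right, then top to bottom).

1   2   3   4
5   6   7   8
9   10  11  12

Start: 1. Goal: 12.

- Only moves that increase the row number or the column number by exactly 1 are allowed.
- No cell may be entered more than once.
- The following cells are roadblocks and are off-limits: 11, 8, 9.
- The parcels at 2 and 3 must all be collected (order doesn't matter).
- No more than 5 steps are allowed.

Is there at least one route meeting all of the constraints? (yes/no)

no

Right/down moves force the required cells to be taken in the order 2, 3. Every right/down route from 3 to 12 runs into a blocked cell, so that leg cannot be completed.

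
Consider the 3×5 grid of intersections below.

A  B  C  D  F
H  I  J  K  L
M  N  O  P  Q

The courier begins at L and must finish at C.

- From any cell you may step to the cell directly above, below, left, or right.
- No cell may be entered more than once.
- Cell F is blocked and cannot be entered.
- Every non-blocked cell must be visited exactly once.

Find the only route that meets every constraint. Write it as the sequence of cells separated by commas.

Need to visit all 14 open cells exactly once, starting at L and ending at C.
Route from L: down 1 to Q, left 4 to M, up 2 to A, right 1 to B, down 1 to I, right 2 to K, up 1 to D, left 1 to C — 13 moves in all.
Check: all 14 open cells covered.

L, Q, P, O, N, M, H, A, B, I, J, K, D, C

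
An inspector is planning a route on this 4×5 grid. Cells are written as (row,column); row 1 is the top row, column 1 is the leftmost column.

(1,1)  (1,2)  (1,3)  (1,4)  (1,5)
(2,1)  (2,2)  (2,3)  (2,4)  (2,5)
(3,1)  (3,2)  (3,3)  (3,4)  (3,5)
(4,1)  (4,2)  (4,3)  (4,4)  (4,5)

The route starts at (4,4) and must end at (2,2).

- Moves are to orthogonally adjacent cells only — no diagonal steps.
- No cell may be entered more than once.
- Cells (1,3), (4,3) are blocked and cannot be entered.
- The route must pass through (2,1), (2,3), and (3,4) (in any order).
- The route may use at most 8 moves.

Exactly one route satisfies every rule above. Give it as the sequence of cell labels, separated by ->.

The budget equals the shortest possible length, so every move has to be on a shortest route through the required cells.
Route from (4,4): 2× up (reaching (2,4)), left to (2,3), down to (3,3), 2× left (reaching (3,1)), up to (2,1), right to (2,2) — 8 moves in all.
Check: all required cells visited; 8 ≤ 8 moves.

(4,4) -> (3,4) -> (2,4) -> (2,3) -> (3,3) -> (3,2) -> (3,1) -> (2,1) -> (2,2)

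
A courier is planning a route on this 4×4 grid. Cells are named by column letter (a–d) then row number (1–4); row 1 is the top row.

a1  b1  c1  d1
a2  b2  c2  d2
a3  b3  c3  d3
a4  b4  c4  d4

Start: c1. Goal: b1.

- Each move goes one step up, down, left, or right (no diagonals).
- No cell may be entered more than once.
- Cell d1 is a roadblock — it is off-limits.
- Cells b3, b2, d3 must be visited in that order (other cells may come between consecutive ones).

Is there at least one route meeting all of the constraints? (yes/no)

no

Ignoring the required order, 24 revisit-free routes from c1 to b1 pass through all of b3, b2, and d3; the waypoint orders that occur are d3 → b3 → b2 (23); b2 → b3 → d3 (1) — never b3 → b2 → d3.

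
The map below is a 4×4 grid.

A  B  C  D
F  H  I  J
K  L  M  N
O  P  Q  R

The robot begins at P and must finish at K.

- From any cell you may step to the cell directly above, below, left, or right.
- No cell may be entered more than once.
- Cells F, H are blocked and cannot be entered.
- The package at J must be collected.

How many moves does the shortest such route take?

Any route passes through J somewhere between P and K. Summing Manhattan distances along the two legs (P → J → K) gives a lower bound of 4 + 4 = 8 moves.
A route of 8 moves achieves this: P → Q → R → N → J → I → M → L → K.
Since 8 matches the lower bound, it is optimal.

8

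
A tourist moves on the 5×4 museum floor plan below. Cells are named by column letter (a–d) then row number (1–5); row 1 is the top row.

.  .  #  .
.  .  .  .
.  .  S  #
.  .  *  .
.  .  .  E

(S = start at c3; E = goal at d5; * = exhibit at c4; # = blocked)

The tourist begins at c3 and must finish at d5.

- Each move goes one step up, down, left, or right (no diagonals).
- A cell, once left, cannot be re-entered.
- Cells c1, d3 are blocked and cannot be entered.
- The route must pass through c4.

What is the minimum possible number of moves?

3

Any route passes through c4 somewhere between c3 and d5. Summing Manhattan distances along the two legs (c3 → c4 → d5) gives a lower bound of 1 + 2 = 3 moves.
A route of 3 moves achieves this: c3 → c4 → c5 → d5.
Since 3 matches the lower bound, it is optimal.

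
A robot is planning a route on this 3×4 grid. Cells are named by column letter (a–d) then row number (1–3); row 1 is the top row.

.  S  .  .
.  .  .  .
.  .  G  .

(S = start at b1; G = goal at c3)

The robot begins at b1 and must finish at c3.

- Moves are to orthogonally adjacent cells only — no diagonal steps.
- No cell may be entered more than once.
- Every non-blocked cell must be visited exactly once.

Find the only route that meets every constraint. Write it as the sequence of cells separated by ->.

b1 -> a1 -> a2 -> a3 -> b3 -> b2 -> c2 -> c1 -> d1 -> d2 -> d3 -> c3

Need to visit all 12 open cells exactly once, starting at b1 and ending at c3.
Route from b1: left to a1, 2× down (reaching a3), right to b3, up to b2, right to c2, up to c1, right to d1, 2× down (reaching d3), left to c3 — 11 moves in all.
Check: all 12 open cells covered.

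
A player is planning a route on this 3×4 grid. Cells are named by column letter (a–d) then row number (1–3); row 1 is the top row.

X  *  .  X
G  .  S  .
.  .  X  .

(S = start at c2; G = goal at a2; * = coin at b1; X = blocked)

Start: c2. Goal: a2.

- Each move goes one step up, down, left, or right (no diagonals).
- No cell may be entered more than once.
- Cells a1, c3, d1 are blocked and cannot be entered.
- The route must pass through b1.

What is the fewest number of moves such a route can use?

Any route passes through b1 somewhere between c2 and a2. Summing Manhattan distances along the two legs (c2 → b1 → a2) gives a lower bound of 2 + 2 = 4 moves.
A route of 4 moves achieves this: c2 → c1 → b1 → b2 → a2.
Since 4 matches the lower bound, it is optimal.

4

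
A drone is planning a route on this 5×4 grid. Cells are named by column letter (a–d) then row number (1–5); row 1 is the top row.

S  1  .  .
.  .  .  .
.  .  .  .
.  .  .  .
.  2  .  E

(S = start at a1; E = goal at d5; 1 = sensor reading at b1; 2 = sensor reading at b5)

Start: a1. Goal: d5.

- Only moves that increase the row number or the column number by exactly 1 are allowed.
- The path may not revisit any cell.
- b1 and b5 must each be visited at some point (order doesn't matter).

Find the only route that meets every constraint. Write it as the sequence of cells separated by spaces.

Moves only go right or down, so the column and row indices never decrease.
Route from a1: right to b1, 4× down (reaching b5), 2× right (reaching d5) — 7 moves in all.
Check: all required cells visited.

a1 b1 b2 b3 b4 b5 c5 d5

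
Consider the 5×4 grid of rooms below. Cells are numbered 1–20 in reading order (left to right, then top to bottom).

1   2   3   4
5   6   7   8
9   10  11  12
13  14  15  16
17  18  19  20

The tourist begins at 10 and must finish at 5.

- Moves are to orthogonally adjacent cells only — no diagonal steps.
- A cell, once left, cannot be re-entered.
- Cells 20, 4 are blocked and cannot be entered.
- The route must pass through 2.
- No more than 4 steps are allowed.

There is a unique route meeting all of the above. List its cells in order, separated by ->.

Any route must reach 2 and still end at 5 within 4 moves, so the order of the required stops is forced.
Route from 10: up 2 to 2, left 1 to 1, down 1 to 5 — 4 moves in all.
Check: all required cells visited; 4 ≤ 4 moves.

10 -> 6 -> 2 -> 1 -> 5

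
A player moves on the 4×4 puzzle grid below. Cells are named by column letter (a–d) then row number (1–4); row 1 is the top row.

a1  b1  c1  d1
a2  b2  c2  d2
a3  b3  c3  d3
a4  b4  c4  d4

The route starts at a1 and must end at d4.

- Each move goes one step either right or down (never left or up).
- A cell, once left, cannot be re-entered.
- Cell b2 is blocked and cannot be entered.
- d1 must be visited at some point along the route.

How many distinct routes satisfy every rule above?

1

A right/down-only route from a1 to d4 makes exactly 3 down-moves and 3 right-moves in some order.
With no other constraints that would be C(6,3) = 20 routes.
Split at d1 and multiply the segment counts (each segment already excludes blocked cells): a1→d1: 1; d1→d4: 1; product = 1.
That gives 1 route.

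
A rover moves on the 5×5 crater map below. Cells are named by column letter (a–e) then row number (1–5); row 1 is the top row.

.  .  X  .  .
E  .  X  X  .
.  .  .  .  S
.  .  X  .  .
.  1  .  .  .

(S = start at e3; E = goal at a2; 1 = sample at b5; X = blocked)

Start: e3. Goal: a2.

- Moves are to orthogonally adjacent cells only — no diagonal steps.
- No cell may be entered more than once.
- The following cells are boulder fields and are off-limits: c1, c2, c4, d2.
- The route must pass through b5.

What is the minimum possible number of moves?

Any route passes through b5 somewhere between e3 and a2. Summing Manhattan distances along the two legs (e3 → b5 → a2) gives a lower bound of 5 + 4 = 9 moves.
A route of 9 moves achieves this: e3 → e4 → e5 → d5 → c5 → b5 → b4 → b3 → b2 → a2.
Since 9 matches the lower bound, it is optimal.

9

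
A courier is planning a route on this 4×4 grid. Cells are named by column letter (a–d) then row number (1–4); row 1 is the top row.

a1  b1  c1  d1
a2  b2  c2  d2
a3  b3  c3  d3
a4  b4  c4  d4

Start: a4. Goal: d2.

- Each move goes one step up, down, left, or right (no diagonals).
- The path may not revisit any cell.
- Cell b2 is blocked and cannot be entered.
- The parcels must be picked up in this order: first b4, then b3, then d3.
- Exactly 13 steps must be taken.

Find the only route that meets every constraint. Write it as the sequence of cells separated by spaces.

The waypoints must appear in the order b4, b3, d3, with no cell reused.
Route from a4: right to b4, up to b3, left to a3, 2× up (reaching a1), 2× right (reaching c1), 3× down (reaching c4), right to d4, 2× up (reaching d2) — 13 moves in all.
Check: order respected (b4 at step 1, b3 at step 2, d3 at step 12); 13 moves as required.

a4 b4 b3 a3 a2 a1 b1 c1 c2 c3 c4 d4 d3 d2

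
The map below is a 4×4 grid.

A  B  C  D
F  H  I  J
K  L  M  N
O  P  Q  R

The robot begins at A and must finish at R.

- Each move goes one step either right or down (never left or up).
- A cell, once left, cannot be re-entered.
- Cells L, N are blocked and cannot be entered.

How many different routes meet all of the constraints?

A right/down-only route from A to R makes exactly 3 down-moves and 3 right-moves in some order.
With no other constraints that would be C(6,3) = 20 routes.
Subtract routes through each blocked cell (inclusion–exclusion for overlaps): − through L: 9 − through N: 10 + through L&N: 3 → 4.
That gives 4 routes.

4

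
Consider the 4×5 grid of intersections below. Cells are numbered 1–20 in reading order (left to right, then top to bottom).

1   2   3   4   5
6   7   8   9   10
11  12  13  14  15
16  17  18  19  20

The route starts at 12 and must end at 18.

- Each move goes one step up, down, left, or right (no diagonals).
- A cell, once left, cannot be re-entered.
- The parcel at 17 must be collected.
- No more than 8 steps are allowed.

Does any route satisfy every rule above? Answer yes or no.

yes

One route that works: 12 → 17 → 18.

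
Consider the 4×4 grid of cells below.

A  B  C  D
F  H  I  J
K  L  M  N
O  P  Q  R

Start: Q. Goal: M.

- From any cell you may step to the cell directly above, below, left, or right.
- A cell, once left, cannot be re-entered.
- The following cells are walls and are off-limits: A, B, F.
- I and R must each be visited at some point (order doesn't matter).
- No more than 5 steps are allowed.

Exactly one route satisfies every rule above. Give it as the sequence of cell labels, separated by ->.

Q -> R -> N -> J -> I -> M

Any route must reach I and R and still end at M within 5 moves, so the order of the required stops is forced.
Route from Q: right to R, 2× up (reaching J), left to I, down to M — 5 moves in all.
Check: all required cells visited; 5 ≤ 5 moves.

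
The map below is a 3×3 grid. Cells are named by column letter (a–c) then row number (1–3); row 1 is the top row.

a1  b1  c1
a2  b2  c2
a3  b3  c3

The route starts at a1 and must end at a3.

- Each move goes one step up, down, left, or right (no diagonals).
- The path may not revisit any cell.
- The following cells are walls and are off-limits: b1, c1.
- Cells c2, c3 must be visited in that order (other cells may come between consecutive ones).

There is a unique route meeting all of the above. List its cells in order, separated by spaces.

The waypoints must appear in the order c2, c3, with no cell reused.
Route from a1: down to a2, 2× right (reaching c2), down to c3, 2× left (reaching a3) — 6 moves in all.
Check: order respected (c2 at step 3, c3 at step 4).

a1 a2 b2 c2 c3 b3 a3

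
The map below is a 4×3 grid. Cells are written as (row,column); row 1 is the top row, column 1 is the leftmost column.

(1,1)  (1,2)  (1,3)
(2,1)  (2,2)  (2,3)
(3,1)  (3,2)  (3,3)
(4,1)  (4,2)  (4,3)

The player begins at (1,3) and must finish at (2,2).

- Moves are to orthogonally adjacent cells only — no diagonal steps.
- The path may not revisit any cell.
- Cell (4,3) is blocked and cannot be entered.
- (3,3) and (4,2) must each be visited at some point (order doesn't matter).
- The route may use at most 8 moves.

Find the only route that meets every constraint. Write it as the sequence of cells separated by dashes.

Any route must reach (3,3) and (4,2) and still end at (2,2) within 8 moves, so the order of the required stops is forced.
Route from (1,3): 2× down (reaching (3,3)), left to (3,2), down to (4,2), left to (4,1), 2× up (reaching (2,1)), right to (2,2) — 8 moves in all.
Check: all required cells visited; 8 ≤ 8 moves.

(1,3) - (2,3) - (3,3) - (3,2) - (4,2) - (4,1) - (3,1) - (2,1) - (2,2)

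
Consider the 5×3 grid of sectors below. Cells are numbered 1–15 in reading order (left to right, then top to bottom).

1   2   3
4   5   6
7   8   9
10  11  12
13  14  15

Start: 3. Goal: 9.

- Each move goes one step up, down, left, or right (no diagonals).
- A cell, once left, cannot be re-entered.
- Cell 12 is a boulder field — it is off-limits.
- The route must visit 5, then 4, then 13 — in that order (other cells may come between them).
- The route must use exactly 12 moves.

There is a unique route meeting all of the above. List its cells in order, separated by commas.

The waypoints must appear in the order 5, 4, 13, with no cell reused.
Route from 3: down 1 to 6, left 1 to 5, up 1 to 2, left 1 to 1, down 4 to 13, right 1 to 14, up 2 to 8, right 1 to 9 — 12 moves in all.
Check: order respected (5 at step 2, 4 at step 5, 13 at step 8); 12 moves as required.

3, 6, 5, 2, 1, 4, 7, 10, 13, 14, 11, 8, 9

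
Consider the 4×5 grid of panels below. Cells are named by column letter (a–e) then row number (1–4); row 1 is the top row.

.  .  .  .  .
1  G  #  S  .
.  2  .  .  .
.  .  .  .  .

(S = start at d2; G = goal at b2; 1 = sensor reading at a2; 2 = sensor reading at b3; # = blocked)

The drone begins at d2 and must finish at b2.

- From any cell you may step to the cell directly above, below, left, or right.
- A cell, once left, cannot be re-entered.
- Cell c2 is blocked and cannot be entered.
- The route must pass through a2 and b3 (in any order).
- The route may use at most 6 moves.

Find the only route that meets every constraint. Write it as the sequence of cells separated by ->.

d2 -> d3 -> c3 -> b3 -> a3 -> a2 -> b2

The 6-move cap with required stops at a2, b3 leaves no slack for detours.
Route from d2: down 1 to d3, left 3 to a3, up 1 to a2, right 1 to b2 — 6 moves in all.
Check: all required cells visited; 6 ≤ 6 moves.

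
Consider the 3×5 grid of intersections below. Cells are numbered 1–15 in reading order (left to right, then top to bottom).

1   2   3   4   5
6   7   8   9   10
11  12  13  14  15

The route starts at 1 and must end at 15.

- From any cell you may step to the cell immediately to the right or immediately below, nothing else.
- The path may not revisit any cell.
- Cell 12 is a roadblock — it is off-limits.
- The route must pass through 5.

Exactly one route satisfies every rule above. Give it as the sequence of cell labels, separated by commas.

Moves only go right or down, so the column and row indices never decrease.
Route from 1: right 4 to 5, down 2 to 15 — 6 moves in all.
Check: all required cells visited.

1, 2, 3, 4, 5, 10, 15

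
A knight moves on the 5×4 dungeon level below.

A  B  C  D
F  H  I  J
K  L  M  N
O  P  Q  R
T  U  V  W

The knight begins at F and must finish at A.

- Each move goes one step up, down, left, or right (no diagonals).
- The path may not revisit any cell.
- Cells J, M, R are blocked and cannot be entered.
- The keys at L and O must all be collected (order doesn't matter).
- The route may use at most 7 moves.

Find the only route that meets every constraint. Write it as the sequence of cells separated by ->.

The budget equals the shortest possible length, so every move has to be on a shortest route through the required cells.
Route from F: down 2 to O, right 1 to P, up 3 to B, left 1 to A — 7 moves in all.
Check: all required cells visited; 7 ≤ 7 moves.

F -> K -> O -> P -> L -> H -> B -> A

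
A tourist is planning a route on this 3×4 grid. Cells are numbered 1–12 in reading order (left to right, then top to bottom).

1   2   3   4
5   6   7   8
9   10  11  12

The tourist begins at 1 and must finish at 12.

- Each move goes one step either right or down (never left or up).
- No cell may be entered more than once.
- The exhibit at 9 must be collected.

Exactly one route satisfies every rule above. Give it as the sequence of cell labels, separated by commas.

Moves only go right or down, so the column and row indices never decrease.
Route from 1: 2× down (reaching 9), 3× right (reaching 12) — 5 moves in all.
Check: all required cells visited.

1, 5, 9, 10, 11, 12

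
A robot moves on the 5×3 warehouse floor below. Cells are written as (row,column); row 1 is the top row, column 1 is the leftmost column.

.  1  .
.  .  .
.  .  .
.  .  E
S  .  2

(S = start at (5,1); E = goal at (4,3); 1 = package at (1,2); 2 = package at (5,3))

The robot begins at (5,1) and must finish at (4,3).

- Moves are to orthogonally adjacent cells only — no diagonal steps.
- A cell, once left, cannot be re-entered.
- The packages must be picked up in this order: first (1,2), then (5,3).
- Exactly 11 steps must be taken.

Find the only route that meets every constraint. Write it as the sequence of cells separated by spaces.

(5,1) (4,1) (3,1) (2,1) (1,1) (1,2) (2,2) (3,2) (4,2) (5,2) (5,3) (4,3)

The waypoints must appear in the order (1,2), (5,3), with no cell reused.
Route from (5,1): up 4 to (1,1), right 1 to (1,2), down 4 to (5,2), right 1 to (5,3), up 1 to (4,3) — 11 moves in all.
Check: order respected (1 at step 5, 2 at step 10); 11 moves as required.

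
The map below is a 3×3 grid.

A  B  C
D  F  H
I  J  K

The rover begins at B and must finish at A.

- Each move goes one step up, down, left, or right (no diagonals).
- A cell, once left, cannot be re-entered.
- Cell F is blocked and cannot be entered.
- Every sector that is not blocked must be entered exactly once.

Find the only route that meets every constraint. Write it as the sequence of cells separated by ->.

Need to visit all 8 open cells exactly once, starting at B and ending at A.
Cell J has only two open neighbours (I and K), so the path must pass straight through it: one of those is the cell it's entered from and the other is where it exits.
Route from B: right to C, 2× down (reaching K), 2× left (reaching I), 2× up (reaching A) — 7 moves in all.
Check: all 8 open cells covered.

B -> C -> H -> K -> J -> I -> D -> A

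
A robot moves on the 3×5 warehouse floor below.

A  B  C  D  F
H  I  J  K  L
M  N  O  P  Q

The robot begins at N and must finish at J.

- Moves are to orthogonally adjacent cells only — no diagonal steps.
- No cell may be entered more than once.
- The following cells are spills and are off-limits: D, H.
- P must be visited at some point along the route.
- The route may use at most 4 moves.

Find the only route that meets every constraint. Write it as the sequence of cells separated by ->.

N -> O -> P -> K -> J

The budget equals the shortest possible length, so every move has to be on a shortest route through the required cells.
Route from N: 2× right (reaching P), up to K, left to J — 4 moves in all.
Check: all required cells visited; 4 ≤ 4 moves.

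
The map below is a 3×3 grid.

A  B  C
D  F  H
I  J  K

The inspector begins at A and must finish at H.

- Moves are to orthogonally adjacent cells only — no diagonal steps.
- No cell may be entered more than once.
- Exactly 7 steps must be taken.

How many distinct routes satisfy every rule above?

Need simple routes of exactly 7 moves from A to H (Manhattan distance 3, so 2 moves are spent on a detour and 2 undoing it).
Enumerating: A D I J F B C H | A B F D I J K H.
That gives 2 routes.

2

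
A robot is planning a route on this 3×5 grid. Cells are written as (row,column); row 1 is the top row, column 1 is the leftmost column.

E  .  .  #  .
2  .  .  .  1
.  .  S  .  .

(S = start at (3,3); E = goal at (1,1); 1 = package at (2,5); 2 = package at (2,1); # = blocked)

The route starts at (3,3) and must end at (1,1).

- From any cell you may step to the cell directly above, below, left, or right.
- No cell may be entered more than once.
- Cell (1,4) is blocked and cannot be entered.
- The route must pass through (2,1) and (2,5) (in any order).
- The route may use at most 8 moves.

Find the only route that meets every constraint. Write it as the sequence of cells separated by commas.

Any route must reach (2,1) and (2,5) and still end at (1,1) within 8 moves, so the order of the required stops is forced.
Route from (3,3): 2× right (reaching (3,5)), up to (2,5), 4× left (reaching (2,1)), up to (1,1) — 8 moves in all.
Check: all required cells visited; 8 ≤ 8 moves.

(3,3), (3,4), (3,5), (2,5), (2,4), (2,3), (2,2), (2,1), (1,1)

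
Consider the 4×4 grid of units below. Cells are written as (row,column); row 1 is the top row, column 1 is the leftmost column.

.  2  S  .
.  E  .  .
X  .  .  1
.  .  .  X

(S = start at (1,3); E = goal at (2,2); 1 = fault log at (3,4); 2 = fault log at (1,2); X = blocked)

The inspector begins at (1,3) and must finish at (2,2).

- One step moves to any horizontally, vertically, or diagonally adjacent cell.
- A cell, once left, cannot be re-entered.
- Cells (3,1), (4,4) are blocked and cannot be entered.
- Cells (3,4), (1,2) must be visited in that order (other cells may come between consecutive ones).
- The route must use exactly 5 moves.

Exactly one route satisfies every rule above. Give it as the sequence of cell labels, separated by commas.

The waypoints must appear in the order (3,4), (1,2), with no cell reused.
Route from (1,3): down-right to (2,4), down to (3,4), 2× up-left (reaching (1,2)), down to (2,2) — 5 moves in all.
Check: order respected (1 at step 2, 2 at step 4); 5 moves as required.

(1,3), (2,4), (3,4), (2,3), (1,2), (2,2)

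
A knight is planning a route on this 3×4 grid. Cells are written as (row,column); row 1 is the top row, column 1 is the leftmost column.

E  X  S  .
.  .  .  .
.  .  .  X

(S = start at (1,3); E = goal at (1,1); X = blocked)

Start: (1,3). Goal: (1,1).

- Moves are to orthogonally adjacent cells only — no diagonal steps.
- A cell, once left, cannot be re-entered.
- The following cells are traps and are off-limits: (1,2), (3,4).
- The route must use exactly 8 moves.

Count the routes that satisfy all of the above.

3

Need simple routes of exactly 8 moves from (1,3) to (1,1) (Manhattan distance 2, so 3 moves are spent on a detour and 3 undoing it).
Enumerating: (1,3) (1,4) (2,4) (2,3) (3,3) (3,2) (2,2) (2,1) (1,1) | (1,3) (1,4) (2,4) (2,3) (3,3) (3,2) (3,1) (2,1) (1,1) | (1,3) (1,4) (2,4) (2,3) (2,2) (3,2) (3,1) (2,1) (1,1).
That gives 3 routes.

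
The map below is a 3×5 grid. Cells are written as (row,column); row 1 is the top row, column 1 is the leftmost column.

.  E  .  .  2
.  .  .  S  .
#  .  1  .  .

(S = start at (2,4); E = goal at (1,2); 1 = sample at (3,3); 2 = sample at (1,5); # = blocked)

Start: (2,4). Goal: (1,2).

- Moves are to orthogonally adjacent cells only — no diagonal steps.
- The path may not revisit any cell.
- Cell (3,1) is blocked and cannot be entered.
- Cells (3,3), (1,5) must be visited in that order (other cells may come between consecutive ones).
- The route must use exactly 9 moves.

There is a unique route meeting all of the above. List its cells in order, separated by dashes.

(2,4) - (2,3) - (3,3) - (3,4) - (3,5) - (2,5) - (1,5) - (1,4) - (1,3) - (1,2)

The waypoints must appear in the order (3,3), (1,5), with no cell reused.
Route from (2,4): left to (2,3), down to (3,3), 2× right (reaching (3,5)), 2× up (reaching (1,5)), 3× left (reaching (1,2)) — 9 moves in all.
Check: order respected (1 at step 2, 2 at step 6); 9 moves as required.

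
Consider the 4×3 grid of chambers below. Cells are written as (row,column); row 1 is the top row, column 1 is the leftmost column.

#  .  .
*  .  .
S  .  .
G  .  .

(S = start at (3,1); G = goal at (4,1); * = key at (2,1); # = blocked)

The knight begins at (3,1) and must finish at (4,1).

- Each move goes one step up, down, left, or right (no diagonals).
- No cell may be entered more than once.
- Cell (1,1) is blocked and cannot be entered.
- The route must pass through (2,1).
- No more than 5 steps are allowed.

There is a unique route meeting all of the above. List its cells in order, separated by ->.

The budget equals the shortest possible length, so every move has to be on a shortest route through the required cells.
Route from (3,1): up 1 to (2,1), right 1 to (2,2), down 2 to (4,2), left 1 to (4,1) — 5 moves in all.
Check: all required cells visited; 5 ≤ 5 moves.

(3,1) -> (2,1) -> (2,2) -> (3,2) -> (4,2) -> (4,1)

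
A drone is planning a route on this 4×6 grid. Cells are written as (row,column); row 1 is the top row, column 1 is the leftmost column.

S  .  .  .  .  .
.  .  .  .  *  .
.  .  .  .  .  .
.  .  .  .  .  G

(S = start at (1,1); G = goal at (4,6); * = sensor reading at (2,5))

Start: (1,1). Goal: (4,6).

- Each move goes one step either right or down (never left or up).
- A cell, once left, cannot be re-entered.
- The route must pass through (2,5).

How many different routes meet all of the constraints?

A right/down-only route from (1,1) to (4,6) makes exactly 3 down-moves and 5 right-moves in some order.
With no other constraints that would be C(8,3) = 56 routes.
Split at (2,5) and multiply the segment counts: (1,1)→(2,5): 5; (2,5)→(4,6): 3; product = 15.
That gives 15 routes.

15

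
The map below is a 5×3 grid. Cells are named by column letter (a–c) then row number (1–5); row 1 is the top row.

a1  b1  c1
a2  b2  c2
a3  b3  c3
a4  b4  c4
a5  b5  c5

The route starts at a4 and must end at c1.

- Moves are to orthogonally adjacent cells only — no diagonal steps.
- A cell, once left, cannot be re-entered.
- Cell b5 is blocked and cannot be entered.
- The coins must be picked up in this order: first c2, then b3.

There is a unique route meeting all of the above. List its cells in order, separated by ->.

a4 -> b4 -> c4 -> c3 -> c2 -> b2 -> b3 -> a3 -> a2 -> a1 -> b1 -> c1

The waypoints must appear in the order c2, b3, with no cell reused.
Route from a4: 2× right (reaching c4), 2× up (reaching c2), left to b2, down to b3, left to a3, 2× up (reaching a1), 2× right (reaching c1) — 11 moves in all.
Check: order respected (c2 at step 4, b3 at step 6).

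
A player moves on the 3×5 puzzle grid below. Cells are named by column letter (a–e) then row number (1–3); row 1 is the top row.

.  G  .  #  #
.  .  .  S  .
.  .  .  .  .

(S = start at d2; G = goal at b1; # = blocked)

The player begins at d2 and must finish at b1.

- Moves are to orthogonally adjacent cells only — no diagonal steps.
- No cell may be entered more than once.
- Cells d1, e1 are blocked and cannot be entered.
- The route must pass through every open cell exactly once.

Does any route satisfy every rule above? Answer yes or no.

no

Colour the cells like a checkerboard: each orthogonal step flips colour, so a Hamiltonian route alternates colours. Here there are 7 cells of one colour and 6 of the other, with start on the opposite colour to the goal — the counts and endpoints can't be arranged into an alternating sequence of length 13, so no Hamiltonian route exists.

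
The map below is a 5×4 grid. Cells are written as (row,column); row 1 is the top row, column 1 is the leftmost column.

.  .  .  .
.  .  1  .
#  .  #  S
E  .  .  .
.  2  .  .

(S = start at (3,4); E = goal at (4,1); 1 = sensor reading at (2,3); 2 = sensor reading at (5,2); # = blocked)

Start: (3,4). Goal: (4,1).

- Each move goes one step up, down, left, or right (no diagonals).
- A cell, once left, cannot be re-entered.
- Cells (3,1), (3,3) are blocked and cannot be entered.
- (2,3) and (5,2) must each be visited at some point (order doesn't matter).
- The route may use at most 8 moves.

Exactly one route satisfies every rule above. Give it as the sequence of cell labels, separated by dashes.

(3,4) - (2,4) - (2,3) - (2,2) - (3,2) - (4,2) - (5,2) - (5,1) - (4,1)

The budget equals the shortest possible length, so every move has to be on a shortest route through the required cells.
Route from (3,4): up 1 to (2,4), left 2 to (2,2), down 3 to (5,2), left 1 to (5,1), up 1 to (4,1) — 8 moves in all.
Check: all required cells visited; 8 ≤ 8 moves.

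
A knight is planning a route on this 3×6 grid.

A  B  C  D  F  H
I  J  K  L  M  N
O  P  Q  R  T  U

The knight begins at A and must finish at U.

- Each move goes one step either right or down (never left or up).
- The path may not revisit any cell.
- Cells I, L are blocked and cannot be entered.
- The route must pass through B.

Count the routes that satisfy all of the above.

A right/down-only route from A to U makes exactly 2 down-moves and 5 right-moves in some order.
With no other constraints that would be C(7,2) = 21 routes.
Split at B and multiply the segment counts (each segment already excludes blocked cells): A→B: 1; B→U: 6; product = 6.
That gives 6 routes.

6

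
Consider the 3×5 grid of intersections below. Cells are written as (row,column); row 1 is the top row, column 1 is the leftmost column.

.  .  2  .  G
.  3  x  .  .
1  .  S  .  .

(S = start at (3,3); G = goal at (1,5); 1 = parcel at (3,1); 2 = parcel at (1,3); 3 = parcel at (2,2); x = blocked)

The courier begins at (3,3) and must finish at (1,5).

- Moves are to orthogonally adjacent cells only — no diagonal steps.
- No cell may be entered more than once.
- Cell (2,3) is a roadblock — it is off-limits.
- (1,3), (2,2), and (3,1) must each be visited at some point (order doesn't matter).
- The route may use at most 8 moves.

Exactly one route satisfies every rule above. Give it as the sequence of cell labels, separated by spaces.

Any route must reach (1,3), (2,2), and (3,1) and still end at (1,5) within 8 moves, so the order of the required stops is forced.
Route from (3,3): left 2 to (3,1), up 1 to (2,1), right 1 to (2,2), up 1 to (1,2), right 3 to (1,5) — 8 moves in all.
Check: all required cells visited; 8 ≤ 8 moves.

(3,3) (3,2) (3,1) (2,1) (2,2) (1,2) (1,3) (1,4) (1,5)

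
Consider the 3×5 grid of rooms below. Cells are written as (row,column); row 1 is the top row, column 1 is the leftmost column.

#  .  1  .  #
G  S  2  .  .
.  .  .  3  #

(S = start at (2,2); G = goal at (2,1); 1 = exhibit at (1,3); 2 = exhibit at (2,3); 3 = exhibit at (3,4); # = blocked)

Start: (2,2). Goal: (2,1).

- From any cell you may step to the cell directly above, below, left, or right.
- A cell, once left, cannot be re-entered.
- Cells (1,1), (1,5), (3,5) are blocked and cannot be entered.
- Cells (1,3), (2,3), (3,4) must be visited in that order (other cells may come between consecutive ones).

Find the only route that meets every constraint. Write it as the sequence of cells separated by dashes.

(2,2) - (1,2) - (1,3) - (2,3) - (2,4) - (3,4) - (3,3) - (3,2) - (3,1) - (2,1)

The waypoints must appear in the order (1,3), (2,3), (3,4), with no cell reused.
Route from (2,2): up to (1,2), right to (1,3), down to (2,3), right to (2,4), down to (3,4), 3× left (reaching (3,1)), up to (2,1) — 9 moves in all.
Check: order respected (1 at step 2, 2 at step 3, 3 at step 5).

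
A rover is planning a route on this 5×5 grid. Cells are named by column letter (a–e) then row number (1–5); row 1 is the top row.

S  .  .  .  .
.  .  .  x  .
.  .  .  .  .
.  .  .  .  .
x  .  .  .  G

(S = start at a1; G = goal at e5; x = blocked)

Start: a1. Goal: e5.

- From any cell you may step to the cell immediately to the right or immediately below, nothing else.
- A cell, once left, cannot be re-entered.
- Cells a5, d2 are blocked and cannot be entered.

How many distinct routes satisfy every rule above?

53

A right/down-only route from a1 to e5 makes exactly 4 down-moves and 4 right-moves in some order.
With no other constraints that would be C(8,4) = 70 routes.
Subtract routes through each blocked cell (inclusion–exclusion for overlaps): − through d2: 16 − through a5: 1 → 53.
That gives 53 routes.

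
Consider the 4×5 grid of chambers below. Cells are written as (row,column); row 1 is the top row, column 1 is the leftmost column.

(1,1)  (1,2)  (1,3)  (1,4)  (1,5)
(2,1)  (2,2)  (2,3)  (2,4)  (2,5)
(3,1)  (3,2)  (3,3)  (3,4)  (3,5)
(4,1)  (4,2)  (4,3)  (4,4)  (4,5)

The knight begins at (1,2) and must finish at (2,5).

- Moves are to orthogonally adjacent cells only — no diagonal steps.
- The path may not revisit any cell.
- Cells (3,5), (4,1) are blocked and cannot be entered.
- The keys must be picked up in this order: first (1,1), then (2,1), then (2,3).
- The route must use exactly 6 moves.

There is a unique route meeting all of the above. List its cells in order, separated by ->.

(1,2) -> (1,1) -> (2,1) -> (2,2) -> (2,3) -> (2,4) -> (2,5)

The waypoints must appear in the order (1,1), (2,1), (2,3), with no cell reused.
Route from (1,2): left 1 to (1,1), down 1 to (2,1), right 4 to (2,5) — 6 moves in all.
Check: order respected ((1,1) at step 1, (2,1) at step 2, (2,3) at step 4); 6 moves as required.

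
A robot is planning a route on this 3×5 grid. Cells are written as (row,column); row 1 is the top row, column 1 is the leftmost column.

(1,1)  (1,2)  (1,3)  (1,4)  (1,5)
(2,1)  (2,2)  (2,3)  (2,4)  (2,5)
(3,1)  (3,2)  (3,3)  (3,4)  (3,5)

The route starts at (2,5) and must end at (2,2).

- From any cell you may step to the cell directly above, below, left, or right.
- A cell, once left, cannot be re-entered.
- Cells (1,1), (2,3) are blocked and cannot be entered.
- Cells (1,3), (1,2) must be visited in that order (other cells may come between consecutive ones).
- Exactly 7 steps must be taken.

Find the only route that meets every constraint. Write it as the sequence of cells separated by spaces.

The waypoints must appear in the order (1,3), (1,2), with no cell reused.
Route from (2,5): down 1 to (3,5), left 1 to (3,4), up 2 to (1,4), left 2 to (1,2), down 1 to (2,2) — 7 moves in all.
Check: order respected ((1,3) at step 5, (1,2) at step 6); 7 moves as required.

(2,5) (3,5) (3,4) (2,4) (1,4) (1,3) (1,2) (2,2)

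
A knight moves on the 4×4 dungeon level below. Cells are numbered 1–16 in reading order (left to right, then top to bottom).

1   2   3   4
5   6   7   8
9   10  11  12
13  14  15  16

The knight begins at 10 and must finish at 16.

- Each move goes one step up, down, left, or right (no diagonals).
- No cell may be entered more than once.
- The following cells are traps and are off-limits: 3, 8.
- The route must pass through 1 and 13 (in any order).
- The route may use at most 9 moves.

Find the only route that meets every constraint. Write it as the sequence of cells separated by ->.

The 9-move cap with required stops at 1, 13 leaves no slack for detours.
Route from 10: 2× up (reaching 2), left to 1, 3× down (reaching 13), 3× right (reaching 16) — 9 moves in all.
Check: all required cells visited; 9 ≤ 9 moves.

10 -> 6 -> 2 -> 1 -> 5 -> 9 -> 13 -> 14 -> 15 -> 16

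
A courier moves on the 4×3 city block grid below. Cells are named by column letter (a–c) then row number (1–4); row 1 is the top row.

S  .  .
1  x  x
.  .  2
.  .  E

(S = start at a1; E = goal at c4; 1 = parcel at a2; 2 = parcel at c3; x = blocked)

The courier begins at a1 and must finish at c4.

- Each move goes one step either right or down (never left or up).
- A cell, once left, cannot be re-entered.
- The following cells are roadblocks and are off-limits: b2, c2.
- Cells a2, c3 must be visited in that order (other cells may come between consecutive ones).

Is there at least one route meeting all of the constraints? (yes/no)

One route that works: a1 → a2 → a3 → b3 → c3 → c4.

yes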